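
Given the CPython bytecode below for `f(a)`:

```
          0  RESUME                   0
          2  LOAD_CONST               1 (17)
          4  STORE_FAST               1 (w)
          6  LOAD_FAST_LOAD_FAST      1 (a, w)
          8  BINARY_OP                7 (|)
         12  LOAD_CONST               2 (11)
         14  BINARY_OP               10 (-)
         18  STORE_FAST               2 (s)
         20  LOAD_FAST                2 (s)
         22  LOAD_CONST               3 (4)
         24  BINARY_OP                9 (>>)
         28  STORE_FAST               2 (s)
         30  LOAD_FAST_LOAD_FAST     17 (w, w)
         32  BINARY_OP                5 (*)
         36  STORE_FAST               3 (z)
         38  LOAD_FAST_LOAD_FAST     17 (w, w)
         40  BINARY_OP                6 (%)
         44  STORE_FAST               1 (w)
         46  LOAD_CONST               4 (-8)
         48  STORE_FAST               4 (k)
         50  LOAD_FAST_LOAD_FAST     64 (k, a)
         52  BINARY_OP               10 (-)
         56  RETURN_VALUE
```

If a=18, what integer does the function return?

LOAD_CONST → push 17. Stack: [17]
STORE_FAST w → w=17. Stack: []
LOAD_FAST_LOAD_FAST a,w → push 18,17. Stack: [18, 17]
BINARY_OP | → 18 | 17 = 19. Stack: [19]
LOAD_CONST → push 11. Stack: [19, 11]
BINARY_OP - → 19 - 11 = 8. Stack: [8]
STORE_FAST s → s=8. Stack: []
LOAD_FAST s → push 8. Stack: [8]
LOAD_CONST → push 4. Stack: [8, 4]
BINARY_OP >> → 8 >> 4 = 0. Stack: [0]
STORE_FAST s → s=0. Stack: []
LOAD_FAST_LOAD_FAST w,w → push 17,17. Stack: [17, 17]
BINARY_OP * → 17 * 17 = 289. Stack: [289]
STORE_FAST z → z=289. Stack: []
LOAD_FAST_LOAD_FAST w,w → push 17,17. Stack: [17, 17]
BINARY_OP % → 17 % 17 = 0. Stack: [0]
STORE_FAST w → w=0. Stack: []
LOAD_CONST → push -8. Stack: [-8]
STORE_FAST k → k=-8. Stack: []
LOAD_FAST_LOAD_FAST k,a → push -8,18. Stack: [-8, 18]
BINARY_OP - → -8 - 18 = -26. Stack: [-26]
RETURN_VALUE → return -26.

-26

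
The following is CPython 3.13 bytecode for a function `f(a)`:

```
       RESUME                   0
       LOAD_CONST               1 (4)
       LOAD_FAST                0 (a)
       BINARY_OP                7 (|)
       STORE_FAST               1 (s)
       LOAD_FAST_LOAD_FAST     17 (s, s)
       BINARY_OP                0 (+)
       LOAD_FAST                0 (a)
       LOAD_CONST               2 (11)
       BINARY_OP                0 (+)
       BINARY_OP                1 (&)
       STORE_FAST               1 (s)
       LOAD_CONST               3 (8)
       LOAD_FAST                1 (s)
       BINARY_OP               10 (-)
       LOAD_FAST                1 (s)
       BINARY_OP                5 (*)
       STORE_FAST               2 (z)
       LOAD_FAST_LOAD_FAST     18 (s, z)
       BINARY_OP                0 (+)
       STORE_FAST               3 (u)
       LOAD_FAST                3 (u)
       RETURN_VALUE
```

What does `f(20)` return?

8

LOAD_CONST → push 4. Stack: [4]
LOAD_FAST a → push 20. Stack: [4, 20]
BINARY_OP | → 4 | 20 = 20. Stack: [20]
STORE_FAST s → s=20. Stack: []
LOAD_FAST_LOAD_FAST s,s → push 20,20. Stack: [20, 20]
BINARY_OP + → 20 + 20 = 40. Stack: [40]
LOAD_FAST a → push 20. Stack: [40, 20]
LOAD_CONST → push 11. Stack: [40, 20, 11]
BINARY_OP + → 20 + 11 = 31. Stack: [40, 31]
BINARY_OP & → 40 & 31 = 8. Stack: [8]
STORE_FAST s → s=8. Stack: []
LOAD_CONST → push 8. Stack: [8]
LOAD_FAST s → push 8. Stack: [8, 8]
BINARY_OP - → 8 - 8 = 0. Stack: [0]
LOAD_FAST s → push 8. Stack: [0, 8]
BINARY_OP * → 0 * 8 = 0. Stack: [0]
STORE_FAST z → z=0. Stack: []
LOAD_FAST_LOAD_FAST s,z → push 8,0. Stack: [8, 0]
BINARY_OP + → 8 + 0 = 8. Stack: [8]
STORE_FAST u → u=8. Stack: []
LOAD_FAST u → push 8. Stack: [8]
RETURN_VALUE → return 8.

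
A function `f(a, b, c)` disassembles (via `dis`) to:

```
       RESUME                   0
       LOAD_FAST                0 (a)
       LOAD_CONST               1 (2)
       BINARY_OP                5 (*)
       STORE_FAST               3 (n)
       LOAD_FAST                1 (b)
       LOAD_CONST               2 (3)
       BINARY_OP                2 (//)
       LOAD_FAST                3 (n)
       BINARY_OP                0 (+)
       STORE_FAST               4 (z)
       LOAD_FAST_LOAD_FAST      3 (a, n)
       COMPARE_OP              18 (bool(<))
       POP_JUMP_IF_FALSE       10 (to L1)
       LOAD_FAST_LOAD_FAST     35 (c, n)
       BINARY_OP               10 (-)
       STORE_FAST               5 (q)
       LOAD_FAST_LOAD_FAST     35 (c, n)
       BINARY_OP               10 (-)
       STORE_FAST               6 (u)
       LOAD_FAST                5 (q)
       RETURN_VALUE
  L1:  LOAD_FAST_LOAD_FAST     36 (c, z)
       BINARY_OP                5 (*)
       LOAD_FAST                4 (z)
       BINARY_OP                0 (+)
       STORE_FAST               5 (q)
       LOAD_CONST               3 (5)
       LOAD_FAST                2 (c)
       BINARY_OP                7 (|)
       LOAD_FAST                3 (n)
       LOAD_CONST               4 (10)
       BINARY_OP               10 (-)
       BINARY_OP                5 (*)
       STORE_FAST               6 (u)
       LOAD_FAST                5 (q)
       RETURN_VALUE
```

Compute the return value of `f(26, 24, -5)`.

-57

LOAD_FAST a → push 26. Stack: [26]
LOAD_CONST → push 2. Stack: [26, 2]
BINARY_OP * → 26 * 2 = 52. Stack: [52]
STORE_FAST n → n=52. Stack: []
LOAD_FAST b → push 24. Stack: [24]
LOAD_CONST → push 3. Stack: [24, 3]
BINARY_OP // → 24 // 3 = 8. Stack: [8]
LOAD_FAST n → push 52. Stack: [8, 52]
BINARY_OP + → 8 + 52 = 60. Stack: [60]
STORE_FAST z → z=60. Stack: []
LOAD_FAST_LOAD_FAST a,n → push 26,52. Stack: [26, 52]
COMPARE_OP bool(<) → 26 vs 52 = True. Stack: [True]
POP_JUMP_IF_FALSE → pop True; no jump. Stack: []
LOAD_FAST_LOAD_FAST c,n → push -5,52. Stack: [-5, 52]
BINARY_OP - → -5 - 52 = -57. Stack: [-57]
STORE_FAST q → q=-57. Stack: []
LOAD_FAST_LOAD_FAST c,n → push -5,52. Stack: [-5, 52]
BINARY_OP - → -5 - 52 = -57. Stack: [-57]
STORE_FAST u → u=-57. Stack: []
LOAD_FAST q → push -57. Stack: [-57]
RETURN_VALUE → return -57.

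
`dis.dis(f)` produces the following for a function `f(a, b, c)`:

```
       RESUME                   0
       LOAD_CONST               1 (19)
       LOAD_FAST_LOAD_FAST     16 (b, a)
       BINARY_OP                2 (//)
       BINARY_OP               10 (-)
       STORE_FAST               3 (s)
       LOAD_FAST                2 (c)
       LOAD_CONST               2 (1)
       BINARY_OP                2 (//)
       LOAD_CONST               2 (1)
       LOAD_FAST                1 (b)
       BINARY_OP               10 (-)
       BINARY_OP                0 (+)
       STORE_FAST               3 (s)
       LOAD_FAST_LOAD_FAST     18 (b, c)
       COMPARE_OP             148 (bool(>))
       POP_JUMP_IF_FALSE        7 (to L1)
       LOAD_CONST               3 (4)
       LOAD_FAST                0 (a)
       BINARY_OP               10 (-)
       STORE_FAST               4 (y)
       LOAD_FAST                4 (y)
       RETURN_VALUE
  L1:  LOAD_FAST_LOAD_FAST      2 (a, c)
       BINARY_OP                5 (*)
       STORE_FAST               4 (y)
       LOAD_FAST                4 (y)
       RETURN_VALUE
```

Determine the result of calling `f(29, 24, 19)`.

LOAD_CONST → push 19. Stack: [19]
LOAD_FAST_LOAD_FAST b,a → push 24,29. Stack: [19, 24, 29]
BINARY_OP // → 24 // 29 = 0. Stack: [19, 0]
BINARY_OP - → 19 - 0 = 19. Stack: [19]
STORE_FAST s → s=19. Stack: []
LOAD_FAST c → push 19. Stack: [19]
LOAD_CONST → push 1. Stack: [19, 1]
BINARY_OP // → 19 // 1 = 19. Stack: [19]
LOAD_CONST → push 1. Stack: [19, 1]
LOAD_FAST b → push 24. Stack: [19, 1, 24]
BINARY_OP - → 1 - 24 = -23. Stack: [19, -23]
BINARY_OP + → 19 + -23 = -4. Stack: [-4]
STORE_FAST s → s=-4. Stack: []
LOAD_FAST_LOAD_FAST b,c → push 24,19. Stack: [24, 19]
COMPARE_OP bool(>) → 24 vs 19 = True. Stack: [True]
POP_JUMP_IF_FALSE → pop True; no jump. Stack: []
LOAD_CONST → push 4. Stack: [4]
LOAD_FAST a → push 29. Stack: [4, 29]
BINARY_OP - → 4 - 29 = -25. Stack: [-25]
STORE_FAST y → y=-25. Stack: []
LOAD_FAST y → push -25. Stack: [-25]
RETURN_VALUE → return -25.

-25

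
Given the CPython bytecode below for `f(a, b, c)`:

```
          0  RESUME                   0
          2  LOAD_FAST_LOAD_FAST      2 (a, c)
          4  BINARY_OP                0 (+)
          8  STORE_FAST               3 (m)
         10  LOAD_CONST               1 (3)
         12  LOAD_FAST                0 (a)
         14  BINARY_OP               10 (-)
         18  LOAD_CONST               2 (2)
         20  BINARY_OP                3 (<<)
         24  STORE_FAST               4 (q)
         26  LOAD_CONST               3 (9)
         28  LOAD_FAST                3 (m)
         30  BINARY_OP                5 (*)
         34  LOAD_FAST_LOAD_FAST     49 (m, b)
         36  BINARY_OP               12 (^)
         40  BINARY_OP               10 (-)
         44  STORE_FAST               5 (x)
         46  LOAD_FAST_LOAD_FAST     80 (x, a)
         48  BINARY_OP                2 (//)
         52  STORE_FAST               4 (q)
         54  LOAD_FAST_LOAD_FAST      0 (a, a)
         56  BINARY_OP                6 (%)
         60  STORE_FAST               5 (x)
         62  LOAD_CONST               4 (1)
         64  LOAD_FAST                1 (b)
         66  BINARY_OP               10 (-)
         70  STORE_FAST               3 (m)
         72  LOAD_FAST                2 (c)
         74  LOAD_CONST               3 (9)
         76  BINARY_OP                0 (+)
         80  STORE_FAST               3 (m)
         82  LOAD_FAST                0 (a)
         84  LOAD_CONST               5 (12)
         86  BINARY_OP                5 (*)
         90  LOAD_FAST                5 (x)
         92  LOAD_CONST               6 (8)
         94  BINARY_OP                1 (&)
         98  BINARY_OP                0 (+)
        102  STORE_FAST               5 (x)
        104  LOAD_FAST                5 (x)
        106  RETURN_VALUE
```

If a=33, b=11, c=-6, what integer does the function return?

396

LOAD_FAST_LOAD_FAST a,c → push 33,-6. Stack: [33, -6]
BINARY_OP + → 33 + -6 = 27. Stack: [27]
STORE_FAST m → m=27. Stack: []
LOAD_CONST → push 3. Stack: [3]
LOAD_FAST a → push 33. Stack: [3, 33]
BINARY_OP - → 3 - 33 = -30. Stack: [-30]
LOAD_CONST → push 2. Stack: [-30, 2]
BINARY_OP << → -30 << 2 = -120. Stack: [-120]
STORE_FAST q → q=-120. Stack: []
LOAD_CONST → push 9. Stack: [9]
LOAD_FAST m → push 27. Stack: [9, 27]
BINARY_OP * → 9 * 27 = 243. Stack: [243]
LOAD_FAST_LOAD_FAST m,b → push 27,11. Stack: [243, 27, 11]
BINARY_OP ^ → 27 ^ 11 = 16. Stack: [243, 16]
BINARY_OP - → 243 - 16 = 227. Stack: [227]
STORE_FAST x → x=227. Stack: []
LOAD_FAST_LOAD_FAST x,a → push 227,33. Stack: [227, 33]
BINARY_OP // → 227 // 33 = 6. Stack: [6]
STORE_FAST q → q=6. Stack: []
LOAD_FAST_LOAD_FAST a,a → push 33,33. Stack: [33, 33]
BINARY_OP % → 33 % 33 = 0. Stack: [0]
STORE_FAST x → x=0. Stack: []
LOAD_CONST → push 1. Stack: [1]
LOAD_FAST b → push 11. Stack: [1, 11]
BINARY_OP - → 1 - 11 = -10. Stack: [-10]
STORE_FAST m → m=-10. Stack: []
LOAD_FAST c → push -6. Stack: [-6]
LOAD_CONST → push 9. Stack: [-6, 9]
BINARY_OP + → -6 + 9 = 3. Stack: [3]
STORE_FAST m → m=3. Stack: []
LOAD_FAST a → push 33. Stack: [33]
LOAD_CONST → push 12. Stack: [33, 12]
BINARY_OP * → 33 * 12 = 396. Stack: [396]
LOAD_FAST x → push 0. Stack: [396, 0]
LOAD_CONST → push 8. Stack: [396, 0, 8]
BINARY_OP & → 0 & 8 = 0. Stack: [396, 0]
BINARY_OP + → 396 + 0 = 396. Stack: [396]
STORE_FAST x → x=396. Stack: []
LOAD_FAST x → push 396. Stack: [396]
RETURN_VALUE → return 396.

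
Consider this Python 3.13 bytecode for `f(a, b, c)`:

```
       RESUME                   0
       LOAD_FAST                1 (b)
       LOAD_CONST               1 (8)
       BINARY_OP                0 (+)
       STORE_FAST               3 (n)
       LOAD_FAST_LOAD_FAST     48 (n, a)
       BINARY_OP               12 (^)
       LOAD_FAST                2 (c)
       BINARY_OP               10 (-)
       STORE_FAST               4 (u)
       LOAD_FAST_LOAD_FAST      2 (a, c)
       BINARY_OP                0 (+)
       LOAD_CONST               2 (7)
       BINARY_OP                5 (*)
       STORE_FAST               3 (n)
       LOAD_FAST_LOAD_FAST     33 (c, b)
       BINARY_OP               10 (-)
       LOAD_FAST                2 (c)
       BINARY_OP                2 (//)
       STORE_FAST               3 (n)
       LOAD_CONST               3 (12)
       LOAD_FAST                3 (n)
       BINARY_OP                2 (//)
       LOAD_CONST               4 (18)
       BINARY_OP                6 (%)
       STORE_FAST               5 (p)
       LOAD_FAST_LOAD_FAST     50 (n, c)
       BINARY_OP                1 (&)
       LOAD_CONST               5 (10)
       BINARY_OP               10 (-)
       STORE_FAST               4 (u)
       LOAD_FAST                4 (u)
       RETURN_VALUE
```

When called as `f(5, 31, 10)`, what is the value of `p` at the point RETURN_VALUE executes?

14

LOAD_FAST b → push 31. Stack: [31]
LOAD_CONST → push 8. Stack: [31, 8]
BINARY_OP + → 31 + 8 = 39. Stack: [39]
STORE_FAST n → n=39. Stack: []
LOAD_FAST_LOAD_FAST n,a → push 39,5. Stack: [39, 5]
BINARY_OP ^ → 39 ^ 5 = 34. Stack: [34]
LOAD_FAST c → push 10. Stack: [34, 10]
BINARY_OP - → 34 - 10 = 24. Stack: [24]
STORE_FAST u → u=24. Stack: []
LOAD_FAST_LOAD_FAST a,c → push 5,10. Stack: [5, 10]
BINARY_OP + → 5 + 10 = 15. Stack: [15]
LOAD_CONST → push 7. Stack: [15, 7]
BINARY_OP * → 15 * 7 = 105. Stack: [105]
STORE_FAST n → n=105. Stack: []
LOAD_FAST_LOAD_FAST c,b → push 10,31. Stack: [10, 31]
BINARY_OP - → 10 - 31 = -21. Stack: [-21]
LOAD_FAST c → push 10. Stack: [-21, 10]
BINARY_OP // → -21 // 10 = -3. Stack: [-3]
STORE_FAST n → n=-3. Stack: []
LOAD_CONST → push 12. Stack: [12]
LOAD_FAST n → push -3. Stack: [12, -3]
BINARY_OP // → 12 // -3 = -4. Stack: [-4]
LOAD_CONST → push 18. Stack: [-4, 18]
BINARY_OP % → -4 % 18 = 14. Stack: [14]
STORE_FAST p → p=14. Stack: []
LOAD_FAST_LOAD_FAST n,c → push -3,10. Stack: [-3, 10]
BINARY_OP & → -3 & 10 = 8. Stack: [8]
LOAD_CONST → push 10. Stack: [8, 10]
BINARY_OP - → 8 - 10 = -2. Stack: [-2]
STORE_FAST u → u=-2. Stack: []
LOAD_FAST u → push -2. Stack: [-2]
RETURN_VALUE → return -2.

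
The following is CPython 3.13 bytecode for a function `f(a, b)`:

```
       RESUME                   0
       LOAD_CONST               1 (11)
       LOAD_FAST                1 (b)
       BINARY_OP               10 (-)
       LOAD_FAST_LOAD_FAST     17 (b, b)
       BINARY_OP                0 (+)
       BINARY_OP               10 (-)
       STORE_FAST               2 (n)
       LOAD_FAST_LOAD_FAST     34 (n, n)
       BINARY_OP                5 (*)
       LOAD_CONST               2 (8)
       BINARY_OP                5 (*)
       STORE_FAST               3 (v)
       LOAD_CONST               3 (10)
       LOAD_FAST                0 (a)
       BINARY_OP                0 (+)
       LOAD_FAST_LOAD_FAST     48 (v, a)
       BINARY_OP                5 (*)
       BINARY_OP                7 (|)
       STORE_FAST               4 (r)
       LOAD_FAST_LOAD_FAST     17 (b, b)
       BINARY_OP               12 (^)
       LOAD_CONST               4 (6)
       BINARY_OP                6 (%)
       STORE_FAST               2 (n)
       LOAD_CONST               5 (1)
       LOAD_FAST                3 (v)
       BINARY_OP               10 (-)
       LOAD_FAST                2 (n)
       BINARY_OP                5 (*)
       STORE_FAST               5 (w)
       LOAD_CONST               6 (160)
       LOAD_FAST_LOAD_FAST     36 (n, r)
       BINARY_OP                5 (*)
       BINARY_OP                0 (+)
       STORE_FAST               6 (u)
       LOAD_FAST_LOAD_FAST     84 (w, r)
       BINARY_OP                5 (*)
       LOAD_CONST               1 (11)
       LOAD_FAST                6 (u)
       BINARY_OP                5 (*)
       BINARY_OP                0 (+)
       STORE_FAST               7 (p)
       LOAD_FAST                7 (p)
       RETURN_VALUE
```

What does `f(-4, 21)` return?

1760

LOAD_CONST → push 11. Stack: [11]
LOAD_FAST b → push 21. Stack: [11, 21]
BINARY_OP - → 11 - 21 = -10. Stack: [-10]
LOAD_FAST_LOAD_FAST b,b → push 21,21. Stack: [-10, 21, 21]
BINARY_OP + → 21 + 21 = 42. Stack: [-10, 42]
BINARY_OP - → -10 - 42 = -52. Stack: [-52]
STORE_FAST n → n=-52. Stack: []
LOAD_FAST_LOAD_FAST n,n → push -52,-52. Stack: [-52, -52]
BINARY_OP * → -52 * -52 = 2704. Stack: [2704]
LOAD_CONST → push 8. Stack: [2704, 8]
BINARY_OP * → 2704 * 8 = 21632. Stack: [21632]
STORE_FAST v → v=21632. Stack: []
LOAD_CONST → push 10. Stack: [10]
LOAD_FAST a → push -4. Stack: [10, -4]
BINARY_OP + → 10 + -4 = 6. Stack: [6]
LOAD_FAST_LOAD_FAST v,a → push 21632,-4. Stack: [6, 21632, -4]
BINARY_OP * → 21632 * -4 = -86528. Stack: [6, -86528]
BINARY_OP | → 6 | -86528 = -86522. Stack: [-86522]
STORE_FAST r → r=-86522. Stack: []
LOAD_FAST_LOAD_FAST b,b → push 21,21. Stack: [21, 21]
BINARY_OP ^ → 21 ^ 21 = 0. Stack: [0]
LOAD_CONST → push 6. Stack: [0, 6]
BINARY_OP % → 0 % 6 = 0. Stack: [0]
STORE_FAST n → n=0. Stack: []
LOAD_CONST → push 1. Stack: [1]
LOAD_FAST v → push 21632. Stack: [1, 21632]
BINARY_OP - → 1 - 21632 = -21631. Stack: [-21631]
LOAD_FAST n → push 0. Stack: [-21631, 0]
BINARY_OP * → -21631 * 0 = 0. Stack: [0]
STORE_FAST w → w=0. Stack: []
LOAD_CONST → push 160. Stack: [160]
LOAD_FAST_LOAD_FAST n,r → push 0,-86522. Stack: [160, 0, -86522]
BINARY_OP * → 0 * -86522 = 0. Stack: [160, 0]
BINARY_OP + → 160 + 0 = 160. Stack: [160]
STORE_FAST u → u=160. Stack: []
LOAD_FAST_LOAD_FAST w,r → push 0,-86522. Stack: [0, -86522]
BINARY_OP * → 0 * -86522 = 0. Stack: [0]
LOAD_CONST → push 11. Stack: [0, 11]
LOAD_FAST u → push 160. Stack: [0, 11, 160]
BINARY_OP * → 11 * 160 = 1760. Stack: [0, 1760]
BINARY_OP + → 0 + 1760 = 1760. Stack: [1760]
STORE_FAST p → p=1760. Stack: []
LOAD_FAST p → push 1760. Stack: [1760]
RETURN_VALUE → return 1760.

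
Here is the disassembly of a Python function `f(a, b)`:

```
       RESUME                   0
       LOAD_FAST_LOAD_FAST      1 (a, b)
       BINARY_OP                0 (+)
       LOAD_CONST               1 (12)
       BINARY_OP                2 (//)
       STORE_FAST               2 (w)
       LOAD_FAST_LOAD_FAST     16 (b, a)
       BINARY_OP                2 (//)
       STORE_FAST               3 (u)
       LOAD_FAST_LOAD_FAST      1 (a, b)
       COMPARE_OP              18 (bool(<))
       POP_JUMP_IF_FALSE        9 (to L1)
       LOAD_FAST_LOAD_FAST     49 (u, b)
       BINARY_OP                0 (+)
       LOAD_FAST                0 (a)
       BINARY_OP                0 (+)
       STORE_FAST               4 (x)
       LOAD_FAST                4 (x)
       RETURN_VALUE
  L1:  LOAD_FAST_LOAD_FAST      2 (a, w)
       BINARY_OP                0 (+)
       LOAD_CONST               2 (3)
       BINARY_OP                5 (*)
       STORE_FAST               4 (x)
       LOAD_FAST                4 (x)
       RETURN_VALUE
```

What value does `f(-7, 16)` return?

LOAD_FAST_LOAD_FAST a,b → push -7,16. Stack: [-7, 16]
BINARY_OP + → -7 + 16 = 9. Stack: [9]
LOAD_CONST → push 12. Stack: [9, 12]
BINARY_OP // → 9 // 12 = 0. Stack: [0]
STORE_FAST w → w=0. Stack: []
LOAD_FAST_LOAD_FAST b,a → push 16,-7. Stack: [16, -7]
BINARY_OP // → 16 // -7 = -3. Stack: [-3]
STORE_FAST u → u=-3. Stack: []
LOAD_FAST_LOAD_FAST a,b → push -7,16. Stack: [-7, 16]
COMPARE_OP bool(<) → -7 vs 16 = True. Stack: [True]
POP_JUMP_IF_FALSE → pop True; no jump. Stack: []
LOAD_FAST_LOAD_FAST u,b → push -3,16. Stack: [-3, 16]
BINARY_OP + → -3 + 16 = 13. Stack: [13]
LOAD_FAST a → push -7. Stack: [13, -7]
BINARY_OP + → 13 + -7 = 6. Stack: [6]
STORE_FAST x → x=6. Stack: []
LOAD_FAST x → push 6. Stack: [6]
RETURN_VALUE → return 6.

6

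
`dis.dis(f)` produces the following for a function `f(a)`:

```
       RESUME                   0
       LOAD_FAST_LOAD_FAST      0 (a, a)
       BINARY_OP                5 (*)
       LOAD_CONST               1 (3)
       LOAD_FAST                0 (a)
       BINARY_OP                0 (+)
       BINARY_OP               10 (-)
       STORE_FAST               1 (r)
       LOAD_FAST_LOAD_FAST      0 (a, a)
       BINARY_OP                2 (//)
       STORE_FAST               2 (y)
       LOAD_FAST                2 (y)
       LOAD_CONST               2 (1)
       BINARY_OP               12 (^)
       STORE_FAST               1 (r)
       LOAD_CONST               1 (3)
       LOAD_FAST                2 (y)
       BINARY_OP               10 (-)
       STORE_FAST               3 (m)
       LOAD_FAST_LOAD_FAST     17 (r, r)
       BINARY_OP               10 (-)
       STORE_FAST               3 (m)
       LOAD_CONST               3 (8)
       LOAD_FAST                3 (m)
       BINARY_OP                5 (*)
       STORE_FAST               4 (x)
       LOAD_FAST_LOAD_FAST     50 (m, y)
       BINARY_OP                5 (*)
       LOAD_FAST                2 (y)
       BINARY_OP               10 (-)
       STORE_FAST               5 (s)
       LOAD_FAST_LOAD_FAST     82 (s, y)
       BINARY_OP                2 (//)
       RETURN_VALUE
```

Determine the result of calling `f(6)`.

LOAD_FAST_LOAD_FAST a,a → push 6,6. Stack: [6, 6]
BINARY_OP * → 6 * 6 = 36. Stack: [36]
LOAD_CONST → push 3. Stack: [36, 3]
LOAD_FAST a → push 6. Stack: [36, 3, 6]
BINARY_OP + → 3 + 6 = 9. Stack: [36, 9]
BINARY_OP - → 36 - 9 = 27. Stack: [27]
STORE_FAST r → r=27. Stack: []
LOAD_FAST_LOAD_FAST a,a → push 6,6. Stack: [6, 6]
BINARY_OP // → 6 // 6 = 1. Stack: [1]
STORE_FAST y → y=1. Stack: []
LOAD_FAST y → push 1. Stack: [1]
LOAD_CONST → push 1. Stack: [1, 1]
BINARY_OP ^ → 1 ^ 1 = 0. Stack: [0]
STORE_FAST r → r=0. Stack: []
LOAD_CONST → push 3. Stack: [3]
LOAD_FAST y → push 1. Stack: [3, 1]
BINARY_OP - → 3 - 1 = 2. Stack: [2]
STORE_FAST m → m=2. Stack: []
LOAD_FAST_LOAD_FAST r,r → push 0,0. Stack: [0, 0]
BINARY_OP - → 0 - 0 = 0. Stack: [0]
STORE_FAST m → m=0. Stack: []
LOAD_CONST → push 8. Stack: [8]
LOAD_FAST m → push 0. Stack: [8, 0]
BINARY_OP * → 8 * 0 = 0. Stack: [0]
STORE_FAST x → x=0. Stack: []
LOAD_FAST_LOAD_FAST m,y → push 0,1. Stack: [0, 1]
BINARY_OP * → 0 * 1 = 0. Stack: [0]
LOAD_FAST y → push 1. Stack: [0, 1]
BINARY_OP - → 0 - 1 = -1. Stack: [-1]
STORE_FAST s → s=-1. Stack: []
LOAD_FAST_LOAD_FAST s,y → push -1,1. Stack: [-1, 1]
BINARY_OP // → -1 // 1 = -1. Stack: [-1]
RETURN_VALUE → return -1.

-1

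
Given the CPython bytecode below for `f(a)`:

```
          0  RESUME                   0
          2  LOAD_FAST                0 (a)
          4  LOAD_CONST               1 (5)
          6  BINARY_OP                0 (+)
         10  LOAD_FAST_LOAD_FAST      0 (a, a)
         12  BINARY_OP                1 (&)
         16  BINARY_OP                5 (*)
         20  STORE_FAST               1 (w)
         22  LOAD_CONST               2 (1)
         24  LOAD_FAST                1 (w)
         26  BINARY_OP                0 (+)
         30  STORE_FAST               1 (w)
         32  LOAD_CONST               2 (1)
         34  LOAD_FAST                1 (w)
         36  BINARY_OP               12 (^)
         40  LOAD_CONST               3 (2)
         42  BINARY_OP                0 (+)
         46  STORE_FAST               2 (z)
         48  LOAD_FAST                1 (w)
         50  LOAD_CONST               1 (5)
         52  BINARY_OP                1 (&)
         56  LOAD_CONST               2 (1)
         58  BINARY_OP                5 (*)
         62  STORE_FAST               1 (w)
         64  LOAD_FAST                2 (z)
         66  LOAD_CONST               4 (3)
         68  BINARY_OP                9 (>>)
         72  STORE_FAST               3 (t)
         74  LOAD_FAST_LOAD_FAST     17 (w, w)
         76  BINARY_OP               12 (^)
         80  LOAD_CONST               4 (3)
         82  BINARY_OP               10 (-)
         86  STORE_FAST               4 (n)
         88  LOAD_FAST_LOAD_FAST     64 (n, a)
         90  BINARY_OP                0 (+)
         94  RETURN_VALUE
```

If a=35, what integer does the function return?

32

LOAD_FAST a → push 35. Stack: [35]
LOAD_CONST → push 5. Stack: [35, 5]
BINARY_OP + → 35 + 5 = 40. Stack: [40]
LOAD_FAST_LOAD_FAST a,a → push 35,35. Stack: [40, 35, 35]
BINARY_OP & → 35 & 35 = 35. Stack: [40, 35]
BINARY_OP * → 40 * 35 = 1400. Stack: [1400]
STORE_FAST w → w=1400. Stack: []
LOAD_CONST → push 1. Stack: [1]
LOAD_FAST w → push 1400. Stack: [1, 1400]
BINARY_OP + → 1 + 1400 = 1401. Stack: [1401]
STORE_FAST w → w=1401. Stack: []
LOAD_CONST → push 1. Stack: [1]
LOAD_FAST w → push 1401. Stack: [1, 1401]
BINARY_OP ^ → 1 ^ 1401 = 1400. Stack: [1400]
LOAD_CONST → push 2. Stack: [1400, 2]
BINARY_OP + → 1400 + 2 = 1402. Stack: [1402]
STORE_FAST z → z=1402. Stack: []
LOAD_FAST w → push 1401. Stack: [1401]
LOAD_CONST → push 5. Stack: [1401, 5]
BINARY_OP & → 1401 & 5 = 1. Stack: [1]
LOAD_CONST → push 1. Stack: [1, 1]
BINARY_OP * → 1 * 1 = 1. Stack: [1]
STORE_FAST w → w=1. Stack: []
LOAD_FAST z → push 1402. Stack: [1402]
LOAD_CONST → push 3. Stack: [1402, 3]
BINARY_OP >> → 1402 >> 3 = 175. Stack: [175]
STORE_FAST t → t=175. Stack: []
LOAD_FAST_LOAD_FAST w,w → push 1,1. Stack: [1, 1]
BINARY_OP ^ → 1 ^ 1 = 0. Stack: [0]
LOAD_CONST → push 3. Stack: [0, 3]
BINARY_OP - → 0 - 3 = -3. Stack: [-3]
STORE_FAST n → n=-3. Stack: []
LOAD_FAST_LOAD_FAST n,a → push -3,35. Stack: [-3, 35]
BINARY_OP + → -3 + 35 = 32. Stack: [32]
RETURN_VALUE → return 32.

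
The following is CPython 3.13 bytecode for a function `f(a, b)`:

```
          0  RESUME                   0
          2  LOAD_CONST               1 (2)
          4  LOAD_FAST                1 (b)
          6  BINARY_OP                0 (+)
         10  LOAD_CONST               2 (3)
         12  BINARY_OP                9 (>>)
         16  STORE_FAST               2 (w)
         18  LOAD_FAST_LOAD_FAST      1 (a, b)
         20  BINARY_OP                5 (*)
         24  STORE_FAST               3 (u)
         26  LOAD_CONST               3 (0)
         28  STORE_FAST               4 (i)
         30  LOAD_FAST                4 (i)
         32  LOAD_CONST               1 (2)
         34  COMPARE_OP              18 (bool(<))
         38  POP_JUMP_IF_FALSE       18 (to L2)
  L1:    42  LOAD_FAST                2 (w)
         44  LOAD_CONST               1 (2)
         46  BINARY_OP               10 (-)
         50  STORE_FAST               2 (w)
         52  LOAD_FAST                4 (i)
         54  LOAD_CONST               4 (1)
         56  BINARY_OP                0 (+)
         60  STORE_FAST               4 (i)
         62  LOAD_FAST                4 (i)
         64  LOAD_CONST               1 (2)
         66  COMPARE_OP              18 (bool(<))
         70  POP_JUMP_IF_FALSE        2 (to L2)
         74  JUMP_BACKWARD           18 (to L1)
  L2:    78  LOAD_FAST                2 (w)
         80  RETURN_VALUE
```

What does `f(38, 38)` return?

1

LOAD_CONST → push 2. Stack: [2]
LOAD_FAST b → push 38. Stack: [2, 38]
BINARY_OP + → 2 + 38 = 40. Stack: [40]
LOAD_CONST → push 3. Stack: [40, 3]
BINARY_OP >> → 40 >> 3 = 5. Stack: [5]
STORE_FAST w → w=5. Stack: []
LOAD_FAST_LOAD_FAST a,b → push 38,38. Stack: [38, 38]
BINARY_OP * → 38 * 38 = 1444. Stack: [1444]
STORE_FAST u → u=1444. Stack: []
LOAD_CONST → push 0. Stack: [0]
STORE_FAST i → i=0. Stack: []
LOAD_FAST i → push 0. Stack: [0]
LOAD_CONST → push 2. Stack: [0, 2]
COMPARE_OP bool(<) → 0 vs 2 = True. Stack: [True]
POP_JUMP_IF_FALSE → pop True; no jump. Stack: []
LOAD_FAST w → push 5. Stack: [5]
LOAD_CONST → push 2. Stack: [5, 2]
BINARY_OP - → 5 - 2 = 3. Stack: [3]
STORE_FAST w → w=3. Stack: []
LOAD_FAST i → push 0. Stack: [0]
LOAD_CONST → push 1. Stack: [0, 1]
BINARY_OP + → 0 + 1 = 1. Stack: [1]
STORE_FAST i → i=1. Stack: []
LOAD_FAST i → push 1. Stack: [1]
LOAD_CONST → push 2. Stack: [1, 2]
COMPARE_OP bool(<) → 1 vs 2 = True. Stack: [True]
POP_JUMP_IF_FALSE → pop True; no jump. Stack: []
LOAD_FAST w → push 3. Stack: [3]
LOAD_CONST → push 2. Stack: [3, 2]
BINARY_OP - → 3 - 2 = 1. Stack: [1]
STORE_FAST w → w=1. Stack: []
LOAD_FAST i → push 1. Stack: [1]
LOAD_CONST → push 1. Stack: [1, 1]
BINARY_OP + → 1 + 1 = 2. Stack: [2]
STORE_FAST i → i=2. Stack: []
LOAD_FAST i → push 2. Stack: [2]
LOAD_CONST → push 2. Stack: [2, 2]
COMPARE_OP bool(<) → 2 vs 2 = False. Stack: [False]
POP_JUMP_IF_FALSE → pop False; jump. Stack: []
LOAD_FAST w → push 1. Stack: [1]
RETURN_VALUE → return 1.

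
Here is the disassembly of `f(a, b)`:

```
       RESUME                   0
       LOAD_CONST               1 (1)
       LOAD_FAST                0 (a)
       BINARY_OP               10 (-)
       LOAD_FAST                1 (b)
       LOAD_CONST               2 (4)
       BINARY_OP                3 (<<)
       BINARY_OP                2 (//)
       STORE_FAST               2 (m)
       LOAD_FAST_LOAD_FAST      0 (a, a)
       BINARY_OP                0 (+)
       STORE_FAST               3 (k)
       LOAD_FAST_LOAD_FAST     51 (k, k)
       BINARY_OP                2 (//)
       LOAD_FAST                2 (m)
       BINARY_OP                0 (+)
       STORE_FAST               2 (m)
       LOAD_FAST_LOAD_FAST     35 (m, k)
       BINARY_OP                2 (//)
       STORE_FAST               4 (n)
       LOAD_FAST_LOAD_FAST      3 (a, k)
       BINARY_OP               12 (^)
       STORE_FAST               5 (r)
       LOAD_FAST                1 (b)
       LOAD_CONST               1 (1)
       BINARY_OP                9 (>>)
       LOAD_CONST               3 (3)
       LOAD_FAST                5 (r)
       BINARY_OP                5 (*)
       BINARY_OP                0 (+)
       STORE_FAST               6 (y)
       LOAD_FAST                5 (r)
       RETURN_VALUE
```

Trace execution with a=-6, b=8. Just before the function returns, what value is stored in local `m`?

1

LOAD_CONST → push 1. Stack: [1]
LOAD_FAST a → push -6. Stack: [1, -6]
BINARY_OP - → 1 - -6 = 7. Stack: [7]
LOAD_FAST b → push 8. Stack: [7, 8]
LOAD_CONST → push 4. Stack: [7, 8, 4]
BINARY_OP << → 8 << 4 = 128. Stack: [7, 128]
BINARY_OP // → 7 // 128 = 0. Stack: [0]
STORE_FAST m → m=0. Stack: []
LOAD_FAST_LOAD_FAST a,a → push -6,-6. Stack: [-6, -6]
BINARY_OP + → -6 + -6 = -12. Stack: [-12]
STORE_FAST k → k=-12. Stack: []
LOAD_FAST_LOAD_FAST k,k → push -12,-12. Stack: [-12, -12]
BINARY_OP // → -12 // -12 = 1. Stack: [1]
LOAD_FAST m → push 0. Stack: [1, 0]
BINARY_OP + → 1 + 0 = 1. Stack: [1]
STORE_FAST m → m=1. Stack: []
LOAD_FAST_LOAD_FAST m,k → push 1,-12. Stack: [1, -12]
BINARY_OP // → 1 // -12 = -1. Stack: [-1]
STORE_FAST n → n=-1. Stack: []
LOAD_FAST_LOAD_FAST a,k → push -6,-12. Stack: [-6, -12]
BINARY_OP ^ → -6 ^ -12 = 14. Stack: [14]
STORE_FAST r → r=14. Stack: []
LOAD_FAST b → push 8. Stack: [8]
LOAD_CONST → push 1. Stack: [8, 1]
BINARY_OP >> → 8 >> 1 = 4. Stack: [4]
LOAD_CONST → push 3. Stack: [4, 3]
LOAD_FAST r → push 14. Stack: [4, 3, 14]
BINARY_OP * → 3 * 14 = 42. Stack: [4, 42]
BINARY_OP + → 4 + 42 = 46. Stack: [46]
STORE_FAST y → y=46. Stack: []
LOAD_FAST r → push 14. Stack: [14]
RETURN_VALUE → return 14.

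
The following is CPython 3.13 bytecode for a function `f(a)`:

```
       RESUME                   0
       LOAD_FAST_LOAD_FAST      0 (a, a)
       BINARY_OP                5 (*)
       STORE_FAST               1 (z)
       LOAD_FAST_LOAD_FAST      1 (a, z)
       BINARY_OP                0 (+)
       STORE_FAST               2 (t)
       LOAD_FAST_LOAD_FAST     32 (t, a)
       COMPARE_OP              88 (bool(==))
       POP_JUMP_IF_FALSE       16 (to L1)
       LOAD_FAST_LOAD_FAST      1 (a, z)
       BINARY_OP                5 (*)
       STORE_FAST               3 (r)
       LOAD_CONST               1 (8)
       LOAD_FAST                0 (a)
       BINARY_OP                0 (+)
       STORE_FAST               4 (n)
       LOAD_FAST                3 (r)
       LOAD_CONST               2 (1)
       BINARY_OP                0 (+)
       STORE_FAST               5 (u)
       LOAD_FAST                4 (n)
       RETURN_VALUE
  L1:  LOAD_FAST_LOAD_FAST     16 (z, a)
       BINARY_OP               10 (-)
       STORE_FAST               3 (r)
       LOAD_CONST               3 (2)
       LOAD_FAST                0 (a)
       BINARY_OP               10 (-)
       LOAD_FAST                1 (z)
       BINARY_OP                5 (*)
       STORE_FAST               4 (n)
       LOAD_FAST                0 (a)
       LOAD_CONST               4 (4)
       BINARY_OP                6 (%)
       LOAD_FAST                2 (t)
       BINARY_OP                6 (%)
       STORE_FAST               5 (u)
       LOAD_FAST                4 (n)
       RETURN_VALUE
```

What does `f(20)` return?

LOAD_FAST_LOAD_FAST a,a → push 20,20. Stack: [20, 20]
BINARY_OP * → 20 * 20 = 400. Stack: [400]
STORE_FAST z → z=400. Stack: []
LOAD_FAST_LOAD_FAST a,z → push 20,400. Stack: [20, 400]
BINARY_OP + → 20 + 400 = 420. Stack: [420]
STORE_FAST t → t=420. Stack: []
LOAD_FAST_LOAD_FAST t,a → push 420,20. Stack: [420, 20]
COMPARE_OP bool(==) → 420 vs 20 = False. Stack: [False]
POP_JUMP_IF_FALSE → pop False; jump. Stack: []
LOAD_FAST_LOAD_FAST z,a → push 400,20. Stack: [400, 20]
BINARY_OP - → 400 - 20 = 380. Stack: [380]
STORE_FAST r → r=380. Stack: []
LOAD_CONST → push 2. Stack: [2]
LOAD_FAST a → push 20. Stack: [2, 20]
BINARY_OP - → 2 - 20 = -18. Stack: [-18]
LOAD_FAST z → push 400. Stack: [-18, 400]
BINARY_OP * → -18 * 400 = -7200. Stack: [-7200]
STORE_FAST n → n=-7200. Stack: []
LOAD_FAST a → push 20. Stack: [20]
LOAD_CONST → push 4. Stack: [20, 4]
BINARY_OP % → 20 % 4 = 0. Stack: [0]
LOAD_FAST t → push 420. Stack: [0, 420]
BINARY_OP % → 0 % 420 = 0. Stack: [0]
STORE_FAST u → u=0. Stack: []
LOAD_FAST n → push -7200. Stack: [-7200]
RETURN_VALUE → return -7200.

-7200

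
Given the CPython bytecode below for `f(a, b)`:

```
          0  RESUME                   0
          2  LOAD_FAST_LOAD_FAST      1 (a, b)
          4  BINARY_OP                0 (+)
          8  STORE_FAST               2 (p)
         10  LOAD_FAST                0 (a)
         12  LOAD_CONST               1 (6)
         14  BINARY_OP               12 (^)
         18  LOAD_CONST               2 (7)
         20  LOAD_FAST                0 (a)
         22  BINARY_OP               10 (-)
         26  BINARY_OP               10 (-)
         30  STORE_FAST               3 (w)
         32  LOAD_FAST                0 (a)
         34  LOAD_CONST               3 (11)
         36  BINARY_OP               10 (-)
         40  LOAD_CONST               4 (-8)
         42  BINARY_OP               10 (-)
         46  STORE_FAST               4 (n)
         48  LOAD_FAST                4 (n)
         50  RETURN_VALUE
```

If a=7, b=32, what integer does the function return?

4

LOAD_FAST_LOAD_FAST a,b → push 7,32. Stack: [7, 32]
BINARY_OP + → 7 + 32 = 39. Stack: [39]
STORE_FAST p → p=39. Stack: []
LOAD_FAST a → push 7. Stack: [7]
LOAD_CONST → push 6. Stack: [7, 6]
BINARY_OP ^ → 7 ^ 6 = 1. Stack: [1]
LOAD_CONST → push 7. Stack: [1, 7]
LOAD_FAST a → push 7. Stack: [1, 7, 7]
BINARY_OP - → 7 - 7 = 0. Stack: [1, 0]
BINARY_OP - → 1 - 0 = 1. Stack: [1]
STORE_FAST w → w=1. Stack: []
LOAD_FAST a → push 7. Stack: [7]
LOAD_CONST → push 11. Stack: [7, 11]
BINARY_OP - → 7 - 11 = -4. Stack: [-4]
LOAD_CONST → push -8. Stack: [-4, -8]
BINARY_OP - → -4 - -8 = 4. Stack: [4]
STORE_FAST n → n=4. Stack: []
LOAD_FAST n → push 4. Stack: [4]
RETURN_VALUE → return 4.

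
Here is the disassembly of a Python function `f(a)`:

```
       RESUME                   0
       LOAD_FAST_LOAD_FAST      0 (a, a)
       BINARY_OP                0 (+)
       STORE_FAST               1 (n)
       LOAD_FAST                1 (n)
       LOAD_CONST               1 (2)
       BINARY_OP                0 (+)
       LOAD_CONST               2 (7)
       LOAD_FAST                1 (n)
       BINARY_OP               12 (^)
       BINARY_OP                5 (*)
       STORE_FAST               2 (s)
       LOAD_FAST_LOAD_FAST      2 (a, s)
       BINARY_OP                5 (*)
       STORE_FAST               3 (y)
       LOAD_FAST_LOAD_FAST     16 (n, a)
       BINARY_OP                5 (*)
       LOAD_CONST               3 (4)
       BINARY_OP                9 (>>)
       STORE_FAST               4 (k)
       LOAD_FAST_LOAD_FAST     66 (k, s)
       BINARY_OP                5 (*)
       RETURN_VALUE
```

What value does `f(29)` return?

384300

LOAD_FAST_LOAD_FAST a,a → push 29,29. Stack: [29, 29]
BINARY_OP + → 29 + 29 = 58. Stack: [58]
STORE_FAST n → n=58. Stack: []
LOAD_FAST n → push 58. Stack: [58]
LOAD_CONST → push 2. Stack: [58, 2]
BINARY_OP + → 58 + 2 = 60. Stack: [60]
LOAD_CONST → push 7. Stack: [60, 7]
LOAD_FAST n → push 58. Stack: [60, 7, 58]
BINARY_OP ^ → 7 ^ 58 = 61. Stack: [60, 61]
BINARY_OP * → 60 * 61 = 3660. Stack: [3660]
STORE_FAST s → s=3660. Stack: []
LOAD_FAST_LOAD_FAST a,s → push 29,3660. Stack: [29, 3660]
BINARY_OP * → 29 * 3660 = 106140. Stack: [106140]
STORE_FAST y → y=106140. Stack: []
LOAD_FAST_LOAD_FAST n,a → push 58,29. Stack: [58, 29]
BINARY_OP * → 58 * 29 = 1682. Stack: [1682]
LOAD_CONST → push 4. Stack: [1682, 4]
BINARY_OP >> → 1682 >> 4 = 105. Stack: [105]
STORE_FAST k → k=105. Stack: []
LOAD_FAST_LOAD_FAST k,s → push 105,3660. Stack: [105, 3660]
BINARY_OP * → 105 * 3660 = 384300. Stack: [384300]
RETURN_VALUE → return 384300.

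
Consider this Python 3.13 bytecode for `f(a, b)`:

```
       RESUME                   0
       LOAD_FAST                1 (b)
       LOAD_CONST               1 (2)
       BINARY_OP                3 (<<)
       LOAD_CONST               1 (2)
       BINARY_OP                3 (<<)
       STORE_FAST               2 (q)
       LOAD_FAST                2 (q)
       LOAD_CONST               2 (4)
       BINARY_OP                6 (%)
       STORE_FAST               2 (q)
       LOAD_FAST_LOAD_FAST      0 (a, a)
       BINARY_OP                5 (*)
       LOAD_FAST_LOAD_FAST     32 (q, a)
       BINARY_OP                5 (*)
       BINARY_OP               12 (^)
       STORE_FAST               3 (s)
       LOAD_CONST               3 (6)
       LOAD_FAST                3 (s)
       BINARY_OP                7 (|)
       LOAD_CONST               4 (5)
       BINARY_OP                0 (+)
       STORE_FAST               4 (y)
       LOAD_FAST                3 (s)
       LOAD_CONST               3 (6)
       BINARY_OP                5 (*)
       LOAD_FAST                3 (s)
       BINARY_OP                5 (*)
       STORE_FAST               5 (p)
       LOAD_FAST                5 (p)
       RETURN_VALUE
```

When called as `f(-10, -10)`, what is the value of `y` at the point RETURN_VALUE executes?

LOAD_FAST b → push -10. Stack: [-10]
LOAD_CONST → push 2. Stack: [-10, 2]
BINARY_OP << → -10 << 2 = -40. Stack: [-40]
LOAD_CONST → push 2. Stack: [-40, 2]
BINARY_OP << → -40 << 2 = -160. Stack: [-160]
STORE_FAST q → q=-160. Stack: []
LOAD_FAST q → push -160. Stack: [-160]
LOAD_CONST → push 4. Stack: [-160, 4]
BINARY_OP % → -160 % 4 = 0. Stack: [0]
STORE_FAST q → q=0. Stack: []
LOAD_FAST_LOAD_FAST a,a → push -10,-10. Stack: [-10, -10]
BINARY_OP * → -10 * -10 = 100. Stack: [100]
LOAD_FAST_LOAD_FAST q,a → push 0,-10. Stack: [100, 0, -10]
BINARY_OP * → 0 * -10 = 0. Stack: [100, 0]
BINARY_OP ^ → 100 ^ 0 = 100. Stack: [100]
STORE_FAST s → s=100. Stack: []
LOAD_CONST → push 6. Stack: [6]
LOAD_FAST s → push 100. Stack: [6, 100]
BINARY_OP | → 6 | 100 = 102. Stack: [102]
LOAD_CONST → push 5. Stack: [102, 5]
BINARY_OP + → 102 + 5 = 107. Stack: [107]
STORE_FAST y → y=107. Stack: []
LOAD_FAST s → push 100. Stack: [100]
LOAD_CONST → push 6. Stack: [100, 6]
BINARY_OP * → 100 * 6 = 600. Stack: [600]
LOAD_FAST s → push 100. Stack: [600, 100]
BINARY_OP * → 600 * 100 = 60000. Stack: [60000]
STORE_FAST p → p=60000. Stack: []
LOAD_FAST p → push 60000. Stack: [60000]
RETURN_VALUE → return 60000.

107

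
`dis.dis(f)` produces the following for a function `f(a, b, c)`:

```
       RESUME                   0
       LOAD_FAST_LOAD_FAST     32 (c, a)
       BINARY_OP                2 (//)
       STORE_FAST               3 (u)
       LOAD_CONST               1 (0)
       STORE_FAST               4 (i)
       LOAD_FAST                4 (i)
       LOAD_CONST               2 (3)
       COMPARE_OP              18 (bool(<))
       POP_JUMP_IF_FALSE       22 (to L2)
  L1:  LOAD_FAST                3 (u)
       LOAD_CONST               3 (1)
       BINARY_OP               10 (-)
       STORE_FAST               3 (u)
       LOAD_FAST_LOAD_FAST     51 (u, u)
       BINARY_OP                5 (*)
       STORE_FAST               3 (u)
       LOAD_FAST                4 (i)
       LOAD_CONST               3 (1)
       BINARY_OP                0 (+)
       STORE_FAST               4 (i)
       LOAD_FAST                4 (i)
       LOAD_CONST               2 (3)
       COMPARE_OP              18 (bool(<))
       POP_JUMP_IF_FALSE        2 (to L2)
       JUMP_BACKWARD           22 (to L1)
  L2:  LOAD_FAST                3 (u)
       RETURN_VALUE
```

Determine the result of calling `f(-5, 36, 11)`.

50176

LOAD_FAST_LOAD_FAST c,a → push 11,-5. Stack: [11, -5]
BINARY_OP // → 11 // -5 = -3. Stack: [-3]
STORE_FAST u → u=-3. Stack: []
LOAD_CONST → push 0. Stack: [0]
STORE_FAST i → i=0. Stack: []
LOAD_FAST i → push 0. Stack: [0]
LOAD_CONST → push 3. Stack: [0, 3]
COMPARE_OP bool(<) → 0 vs 3 = True. Stack: [True]
POP_JUMP_IF_FALSE → pop True; no jump. Stack: []
LOAD_FAST u → push -3. Stack: [-3]
LOAD_CONST → push 1. Stack: [-3, 1]
BINARY_OP - → -3 - 1 = -4. Stack: [-4]
STORE_FAST u → u=-4. Stack: []
LOAD_FAST_LOAD_FAST u,u → push -4,-4. Stack: [-4, -4]
BINARY_OP * → -4 * -4 = 16. Stack: [16]
STORE_FAST u → u=16. Stack: []
LOAD_FAST i → push 0. Stack: [0]
LOAD_CONST → push 1. Stack: [0, 1]
BINARY_OP + → 0 + 1 = 1. Stack: [1]
STORE_FAST i → i=1. Stack: []
LOAD_FAST i → push 1. Stack: [1]
LOAD_CONST → push 3. Stack: [1, 3]
COMPARE_OP bool(<) → 1 vs 3 = True. Stack: [True]
POP_JUMP_IF_FALSE → pop True; no jump. Stack: []
LOAD_FAST u → push 16. Stack: [16]
LOAD_CONST → push 1. Stack: [16, 1]
BINARY_OP - → 16 - 1 = 15. Stack: [15]
STORE_FAST u → u=15. Stack: []
LOAD_FAST_LOAD_FAST u,u → push 15,15. Stack: [15, 15]
BINARY_OP * → 15 * 15 = 225. Stack: [225]
STORE_FAST u → u=225. Stack: []
LOAD_FAST i → push 1. Stack: [1]
LOAD_CONST → push 1. Stack: [1, 1]
BINARY_OP + → 1 + 1 = 2. Stack: [2]
STORE_FAST i → i=2. Stack: []
LOAD_FAST i → push 2. Stack: [2]
LOAD_CONST → push 3. Stack: [2, 3]
COMPARE_OP bool(<) → 2 vs 3 = True. Stack: [True]
POP_JUMP_IF_FALSE → pop True; no jump. Stack: []
LOAD_FAST u → push 225. Stack: [225]
LOAD_CONST → push 1. Stack: [225, 1]
BINARY_OP - → 225 - 1 = 224. Stack: [224]
STORE_FAST u → u=224. Stack: []
LOAD_FAST_LOAD_FAST u,u → push 224,224. Stack: [224, 224]
BINARY_OP * → 224 * 224 = 50176. Stack: [50176]
STORE_FAST u → u=50176. Stack: []
LOAD_FAST i → push 2. Stack: [2]
LOAD_CONST → push 1. Stack: [2, 1]
BINARY_OP + → 2 + 1 = 3. Stack: [3]
STORE_FAST i → i=3. Stack: []
LOAD_FAST i → push 3. Stack: [3]
LOAD_CONST → push 3. Stack: [3, 3]
COMPARE_OP bool(<) → 3 vs 3 = False. Stack: [False]
POP_JUMP_IF_FALSE → pop False; jump. Stack: []
LOAD_FAST u → push 50176. Stack: [50176]
RETURN_VALUE → return 50176.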